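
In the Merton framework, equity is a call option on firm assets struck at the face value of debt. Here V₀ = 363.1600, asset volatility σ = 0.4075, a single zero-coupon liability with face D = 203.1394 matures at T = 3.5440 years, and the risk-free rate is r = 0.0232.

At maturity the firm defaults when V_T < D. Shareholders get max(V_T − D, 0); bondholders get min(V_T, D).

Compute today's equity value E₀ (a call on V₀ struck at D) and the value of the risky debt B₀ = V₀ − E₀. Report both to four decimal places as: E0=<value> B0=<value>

E0=196.5499 B0=166.6101

d₁ = [ln(V₀/D) + (r + σ²/2)T] / (σ√T)
   = [ln(363.1600/203.1394) + (0.0232 + 0.5·0.4075²)·3.5440] / (0.4075·√3.5440)
   = [0.580951 + 0.376472] / 0.767140 = 1.248043
d₂ = d₁ − σ√T = 1.248043 − 0.767140 = 0.480904
N(d₁) = 0.893992,  N(d₂) = 0.684707,  e^(−rT) = 0.921069
E₀ = V₀·N(d₁) − D·e^(−rT)·N(d₂)
   = 363.1600·0.893992 − 203.1394·0.921069·0.684707 = 196.549870
B₀ = V₀ − E₀ = 363.1600 − 196.549870 = 166.610130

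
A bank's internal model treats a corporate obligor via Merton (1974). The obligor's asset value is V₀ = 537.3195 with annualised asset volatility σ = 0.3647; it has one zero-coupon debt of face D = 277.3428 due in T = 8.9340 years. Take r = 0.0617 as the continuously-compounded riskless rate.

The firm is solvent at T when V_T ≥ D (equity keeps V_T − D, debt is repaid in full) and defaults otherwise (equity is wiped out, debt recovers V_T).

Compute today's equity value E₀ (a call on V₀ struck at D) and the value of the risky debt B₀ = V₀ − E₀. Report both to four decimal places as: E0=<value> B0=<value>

d₁ = [ln(V₀/D) + (r + σ²/2)T] / (σ√T)
   = [ln(537.3195/277.3428) + (0.0617 + 0.5·0.3647²)·8.9340] / (0.3647·√8.9340)
   = [0.661339 + 1.145366] / 1.090081 = 1.657404
d₂ = d₁ − σ√T = 1.657404 − 1.090081 = 0.567323
N(d₁) = 0.951281,  N(d₂) = 0.714753,  e^(−rT) = 0.576242
E₀ = V₀·N(d₁) − D·e^(−rT)·N(d₂)
   = 537.3195·0.951281 − 277.3428·0.576242·0.714753 = 396.912588
B₀ = V₀ − E₀ = 537.3195 − 396.912588 = 140.406912

E0=396.9126 B0=140.4069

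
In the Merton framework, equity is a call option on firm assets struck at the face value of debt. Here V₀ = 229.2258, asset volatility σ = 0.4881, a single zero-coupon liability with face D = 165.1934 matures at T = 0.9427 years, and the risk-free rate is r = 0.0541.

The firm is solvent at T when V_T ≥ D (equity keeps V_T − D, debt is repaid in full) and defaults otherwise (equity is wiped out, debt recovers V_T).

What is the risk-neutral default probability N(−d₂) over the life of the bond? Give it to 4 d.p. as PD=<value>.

d₁ = [ln(V₀/D) + (r + σ²/2)T] / (σ√T)
   = [ln(229.2258/165.1934) + (0.0541 + 0.5·0.4881²)·0.9427] / (0.4881·√0.9427)
   = [0.327591 + 0.163295] / 0.473910 = 1.035822
d₂ = d₁ − σ√T = 1.035822 − 0.473910 = 0.561912
risk-neutral PD = N(−d₂) = N(-0.561912) = 0.287088

PD=0.2871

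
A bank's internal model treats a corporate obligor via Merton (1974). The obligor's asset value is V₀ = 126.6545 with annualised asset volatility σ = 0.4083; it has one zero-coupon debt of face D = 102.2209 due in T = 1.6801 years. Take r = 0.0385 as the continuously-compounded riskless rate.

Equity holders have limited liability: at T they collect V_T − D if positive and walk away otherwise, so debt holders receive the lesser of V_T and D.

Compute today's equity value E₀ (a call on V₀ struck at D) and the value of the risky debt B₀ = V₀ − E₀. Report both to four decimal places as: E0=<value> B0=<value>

E0=41.6884 B0=84.9661

d₁ = [ln(V₀/D) + (r + σ²/2)T] / (σ√T)
   = [ln(126.6545/102.2209) + (0.0385 + 0.5·0.4083²)·1.6801] / (0.4083·√1.6801)
   = [0.214327 + 0.204728] / 0.529233 = 0.791815
d₂ = d₁ − σ√T = 0.791815 − 0.529233 = 0.262581
N(d₁) = 0.785766,  N(d₂) = 0.603563,  e^(−rT) = 0.937364
E₀ = V₀·N(d₁) − D·e^(−rT)·N(d₂)
   = 126.6545·0.785766 − 102.2209·0.937364·0.603563 = 41.688407
B₀ = V₀ − E₀ = 126.6545 − 41.688407 = 84.966093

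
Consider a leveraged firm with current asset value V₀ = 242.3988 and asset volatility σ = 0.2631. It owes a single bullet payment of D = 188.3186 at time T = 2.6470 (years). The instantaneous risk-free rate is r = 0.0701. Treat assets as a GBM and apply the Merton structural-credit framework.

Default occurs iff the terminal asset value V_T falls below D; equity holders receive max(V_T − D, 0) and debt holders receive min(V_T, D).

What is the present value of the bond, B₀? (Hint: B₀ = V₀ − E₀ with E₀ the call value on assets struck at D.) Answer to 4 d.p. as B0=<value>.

d₁ = [ln(V₀/D) + (r + σ²/2)T] / (σ√T)
   = [ln(242.3988/188.3186) + (0.0701 + 0.5·0.2631²)·2.6470] / (0.2631·√2.6470)
   = [0.252449 + 0.277170] / 0.428053 = 1.237273
d₂ = d₁ − σ√T = 1.237273 − 0.428053 = 0.809219
N(d₁) = 0.892007,  N(d₂) = 0.790806,  e^(−rT) = 0.830643
E₀ = V₀·N(d₁) − D·e^(−rT)·N(d₂)
   = 242.3988·0.892007 − 188.3186·0.830643·0.790806 = 92.519212
B₀ = V₀ − E₀ = 242.3988 − 92.519212 = 149.879588

B0=149.8796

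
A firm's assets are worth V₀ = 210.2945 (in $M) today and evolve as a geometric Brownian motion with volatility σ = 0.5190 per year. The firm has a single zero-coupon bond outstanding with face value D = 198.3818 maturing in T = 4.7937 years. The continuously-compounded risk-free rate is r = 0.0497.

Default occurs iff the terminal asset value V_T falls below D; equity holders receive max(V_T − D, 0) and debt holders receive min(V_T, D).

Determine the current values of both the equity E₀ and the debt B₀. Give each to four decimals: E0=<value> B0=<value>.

d₁ = [ln(V₀/D) + (r + σ²/2)T] / (σ√T)
   = [ln(210.2945/198.3818) + (0.0497 + 0.5·0.5190²)·4.7937] / (0.5190·√4.7937)
   = [0.058315 + 0.883865] / 1.136326 = 0.829146
d₂ = d₁ − σ√T = 0.829146 − 1.136326 = -0.307179
N(d₁) = 0.796489,  N(d₂) = 0.379353,  e^(−rT) = 0.788008
E₀ = V₀·N(d₁) − D·e^(−rT)·N(d₂)
   = 210.2945·0.796489 − 198.3818·0.788008·0.379353 = 108.194309
B₀ = V₀ − E₀ = 210.2945 − 108.194309 = 102.100191

E0=108.1943 B0=102.1002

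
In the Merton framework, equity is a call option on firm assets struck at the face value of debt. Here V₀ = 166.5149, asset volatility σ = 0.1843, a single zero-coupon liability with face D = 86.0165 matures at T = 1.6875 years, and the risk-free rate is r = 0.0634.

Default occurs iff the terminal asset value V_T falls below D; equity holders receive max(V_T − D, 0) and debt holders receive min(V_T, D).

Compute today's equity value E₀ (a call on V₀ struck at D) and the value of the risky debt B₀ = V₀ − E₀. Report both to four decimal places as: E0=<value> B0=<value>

d₁ = [ln(V₀/D) + (r + σ²/2)T] / (σ√T)
   = [ln(166.5149/86.0165) + (0.0634 + 0.5·0.1843²)·1.6875] / (0.1843·√1.6875)
   = [0.660546 + 0.135647] / 0.239413 = 3.325606
d₂ = d₁ − σ√T = 3.325606 − 0.239413 = 3.086193
N(d₁) = 0.999559,  N(d₂) = 0.998986,  e^(−rT) = 0.898537
E₀ = V₀·N(d₁) − D·e^(−rT)·N(d₂)
   = 166.5149·0.999559 − 86.0165·0.898537·0.998986 = 89.230792
B₀ = V₀ − E₀ = 166.5149 − 89.230792 = 77.284108

E0=89.2308 B0=77.2841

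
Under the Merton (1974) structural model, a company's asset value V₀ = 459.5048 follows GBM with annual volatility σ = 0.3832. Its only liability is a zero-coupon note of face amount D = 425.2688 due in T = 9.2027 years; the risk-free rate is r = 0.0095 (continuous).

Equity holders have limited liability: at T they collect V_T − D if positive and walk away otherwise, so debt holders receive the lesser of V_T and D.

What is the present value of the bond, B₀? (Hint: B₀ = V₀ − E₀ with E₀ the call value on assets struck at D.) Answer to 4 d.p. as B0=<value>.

d₁ = [ln(V₀/D) + (r + σ²/2)T] / (σ√T)
   = [ln(459.5048/425.2688) + (0.0095 + 0.5·0.3832²)·9.2027] / (0.3832·√9.2027)
   = [0.077428 + 0.763098] / 1.162474 = 0.723050
d₂ = d₁ − σ√T = 0.723050 − 1.162474 = -0.439424
N(d₁) = 0.765175,  N(d₂) = 0.330177,  e^(−rT) = 0.916287
E₀ = V₀·N(d₁) − D·e^(−rT)·N(d₂)
   = 459.5048·0.765175 − 425.2688·0.916287·0.330177 = 222.942166
B₀ = V₀ − E₀ = 459.5048 − 222.942166 = 236.562634

B0=236.5626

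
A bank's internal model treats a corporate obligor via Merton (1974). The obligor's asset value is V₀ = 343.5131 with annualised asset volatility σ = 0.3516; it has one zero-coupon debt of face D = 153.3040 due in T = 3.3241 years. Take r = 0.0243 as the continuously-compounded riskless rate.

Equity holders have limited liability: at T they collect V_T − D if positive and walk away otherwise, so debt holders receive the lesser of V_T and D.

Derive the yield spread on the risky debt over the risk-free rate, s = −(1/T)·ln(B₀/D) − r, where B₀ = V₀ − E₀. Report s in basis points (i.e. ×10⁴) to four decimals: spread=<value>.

spread=112.0175

d₁ = [ln(V₀/D) + (r + σ²/2)T] / (σ√T)
   = [ln(343.5131/153.3040) + (0.0243 + 0.5·0.3516²)·3.3241] / (0.3516·√3.3241)
   = [0.806802 + 0.286243] / 0.641041 = 1.705109
d₂ = d₁ − σ√T = 1.705109 − 0.641041 = 1.064068
N(d₁) = 0.955913,  N(d₂) = 0.856351,  e^(−rT) = 0.922401
E₀ = V₀·N(d₁) − D·e^(−rT)·N(d₂)
   = 343.5131·0.955913 − 153.3040·0.922401·0.856351 = 207.273988
B₀ = V₀ − E₀ = 343.5131 − 207.273988 = 136.239112
spread = −(1/T)·ln(B₀/D) − r = −(1/3.3241)·ln(136.239112/153.3040) − 0.0243 = 0.01120175
in basis points: 0.01120175 × 10⁴ = 112.0175 bp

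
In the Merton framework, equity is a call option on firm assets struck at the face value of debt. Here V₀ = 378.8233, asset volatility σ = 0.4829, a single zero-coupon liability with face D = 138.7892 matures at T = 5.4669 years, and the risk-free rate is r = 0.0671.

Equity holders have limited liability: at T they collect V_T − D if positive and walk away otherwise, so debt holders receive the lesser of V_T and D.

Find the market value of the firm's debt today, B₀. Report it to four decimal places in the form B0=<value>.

d₁ = [ln(V₀/D) + (r + σ²/2)T] / (σ√T)
   = [ln(378.8233/138.7892) + (0.0671 + 0.5·0.4829²)·5.4669] / (0.4829·√5.4669)
   = [1.004114 + 1.004249] / 1.129088 = 1.778748
d₂ = d₁ − σ√T = 1.778748 − 1.129088 = 0.649660
N(d₁) = 0.962359,  N(d₂) = 0.742044,  e^(−rT) = 0.692928
E₀ = V₀·N(d₁) − D·e^(−rT)·N(d₂)
   = 378.8233·0.962359 − 138.7892·0.692928·0.742044 = 293.201107
B₀ = V₀ − E₀ = 378.8233 − 293.201107 = 85.622193

B0=85.6222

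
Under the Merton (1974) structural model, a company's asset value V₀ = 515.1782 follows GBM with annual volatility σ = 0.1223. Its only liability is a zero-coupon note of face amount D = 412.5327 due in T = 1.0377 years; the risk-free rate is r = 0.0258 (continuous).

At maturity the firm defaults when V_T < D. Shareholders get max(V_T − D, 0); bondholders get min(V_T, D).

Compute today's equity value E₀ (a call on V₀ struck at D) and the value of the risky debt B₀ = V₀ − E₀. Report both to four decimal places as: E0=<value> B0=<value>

E0=114.0261 B0=401.1521

d₁ = [ln(V₀/D) + (r + σ²/2)T] / (σ√T)
   = [ln(515.1782/412.5327) + (0.0258 + 0.5·0.1223²)·1.0377] / (0.1223·√1.0377)
   = [0.222197 + 0.034533] / 0.124584 = 2.060703
d₂ = d₁ − σ√T = 2.060703 − 0.124584 = 1.936119
N(d₁) = 0.980334,  N(d₂) = 0.973573,  e^(−rT) = 0.973583
E₀ = V₀·N(d₁) − D·e^(−rT)·N(d₂)
   = 515.1782·0.980334 − 412.5327·0.973583·0.973573 = 114.026050
B₀ = V₀ − E₀ = 515.1782 − 114.026050 = 401.152150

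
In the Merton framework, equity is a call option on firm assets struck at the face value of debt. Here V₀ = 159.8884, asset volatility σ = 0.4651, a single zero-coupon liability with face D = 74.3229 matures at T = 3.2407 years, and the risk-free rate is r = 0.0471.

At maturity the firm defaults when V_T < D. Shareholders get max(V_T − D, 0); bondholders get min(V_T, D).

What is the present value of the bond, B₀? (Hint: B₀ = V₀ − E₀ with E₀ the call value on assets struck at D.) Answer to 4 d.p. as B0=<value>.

d₁ = [ln(V₀/D) + (r + σ²/2)T] / (σ√T)
   = [ln(159.8884/74.3229) + (0.0471 + 0.5·0.4651²)·3.2407] / (0.4651·√3.2407)
   = [0.766057 + 0.503148] / 0.837270 = 1.515884
d₂ = d₁ − σ√T = 1.515884 − 0.837270 = 0.678614
N(d₁) = 0.935226,  N(d₂) = 0.751309,  e^(−rT) = 0.858441
E₀ = V₀·N(d₁) − D·e^(−rT)·N(d₂)
   = 159.8884·0.935226 − 74.3229·0.858441·0.751309 = 101.596856
B₀ = V₀ − E₀ = 159.8884 − 101.596856 = 58.291544

B0=58.2915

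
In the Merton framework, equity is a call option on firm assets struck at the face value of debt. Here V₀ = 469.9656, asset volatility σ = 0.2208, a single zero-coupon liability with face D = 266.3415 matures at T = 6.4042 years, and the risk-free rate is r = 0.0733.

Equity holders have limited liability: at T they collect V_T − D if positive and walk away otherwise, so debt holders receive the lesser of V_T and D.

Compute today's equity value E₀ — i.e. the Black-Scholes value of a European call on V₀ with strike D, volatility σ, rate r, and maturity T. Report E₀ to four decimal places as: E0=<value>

d₁ = [ln(V₀/D) + (r + σ²/2)T] / (σ√T)
   = [ln(469.9656/266.3415) + (0.0733 + 0.5·0.2208²)·6.4042] / (0.2208·√6.4042)
   = [0.567880 + 0.625539] / 0.558768 = 2.135804
d₂ = d₁ − σ√T = 2.135804 − 0.558768 = 1.577036
N(d₁) = 0.983652,  N(d₂) = 0.942606,  e^(−rT) = 0.625360
E₀ = V₀·N(d₁) − D·e^(−rT)·N(d₂)
   = 469.9656·0.983652 − 266.3415·0.625360·0.942606 = 305.282877

E0=305.2829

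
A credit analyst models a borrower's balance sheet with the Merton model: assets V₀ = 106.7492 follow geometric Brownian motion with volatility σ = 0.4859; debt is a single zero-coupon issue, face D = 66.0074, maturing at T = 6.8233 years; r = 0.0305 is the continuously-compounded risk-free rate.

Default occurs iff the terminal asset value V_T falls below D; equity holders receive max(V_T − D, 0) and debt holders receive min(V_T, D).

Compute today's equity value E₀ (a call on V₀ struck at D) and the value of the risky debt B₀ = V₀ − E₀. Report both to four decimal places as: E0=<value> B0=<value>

d₁ = [ln(V₀/D) + (r + σ²/2)T] / (σ√T)
   = [ln(106.7492/66.0074) + (0.0305 + 0.5·0.4859²)·6.8233] / (0.4859·√6.8233)
   = [0.480715 + 1.013597] / 1.269241 = 1.177327
d₂ = d₁ − σ√T = 1.177327 − 1.269241 = -0.091914
N(d₁) = 0.880468,  N(d₂) = 0.463383,  e^(−rT) = 0.812117
E₀ = V₀·N(d₁) − D·e^(−rT)·N(d₂)
   = 106.7492·0.880468 − 66.0074·0.812117·0.463383 = 69.149203
B₀ = V₀ − E₀ = 106.7492 − 69.149203 = 37.599997

E0=69.1492 B0=37.6000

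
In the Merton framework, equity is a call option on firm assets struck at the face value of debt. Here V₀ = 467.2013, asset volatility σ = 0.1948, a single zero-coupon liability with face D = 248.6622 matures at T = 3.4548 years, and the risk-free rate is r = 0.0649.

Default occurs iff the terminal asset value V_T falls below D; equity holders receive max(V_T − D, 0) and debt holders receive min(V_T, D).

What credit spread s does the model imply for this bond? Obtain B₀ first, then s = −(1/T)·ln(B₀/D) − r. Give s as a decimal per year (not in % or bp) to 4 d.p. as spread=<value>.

d₁ = [ln(V₀/D) + (r + σ²/2)T] / (σ√T)
   = [ln(467.2013/248.6622) + (0.0649 + 0.5·0.1948²)·3.4548] / (0.1948·√3.4548)
   = [0.630665 + 0.289766] / 0.362077 = 2.542090
d₂ = d₁ − σ√T = 2.542090 − 0.362077 = 2.180013
N(d₁) = 0.994490,  N(d₂) = 0.985372,  e^(−rT) = 0.799142
E₀ = V₀·N(d₁) − D·e^(−rT)·N(d₂)
   = 467.2013·0.994490 − 248.6622·0.799142·0.985372 = 268.817654
B₀ = V₀ − E₀ = 467.2013 − 268.817654 = 198.383646
spread = −(1/T)·ln(B₀/D) − r = −(1/3.4548)·ln(198.383646/248.6622) − 0.0649 = 0.00048514

spread=0.0005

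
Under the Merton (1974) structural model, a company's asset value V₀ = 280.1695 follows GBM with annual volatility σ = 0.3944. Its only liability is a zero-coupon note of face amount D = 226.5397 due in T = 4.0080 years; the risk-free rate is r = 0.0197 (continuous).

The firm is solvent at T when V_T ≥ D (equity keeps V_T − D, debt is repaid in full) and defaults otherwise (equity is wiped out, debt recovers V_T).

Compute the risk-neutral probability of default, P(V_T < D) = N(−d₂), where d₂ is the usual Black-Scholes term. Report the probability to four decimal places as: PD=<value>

d₁ = [ln(V₀/D) + (r + σ²/2)T] / (σ√T)
   = [ln(280.1695/226.5397) + (0.0197 + 0.5·0.3944²)·4.0080] / (0.3944·√4.0080)
   = [0.212475 + 0.390683] / 0.789588 = 0.763888
d₂ = d₁ − σ√T = 0.763888 − 0.789588 = -0.025700
risk-neutral PD = N(−d₂) = N(0.025700) = 0.510252

PD=0.5103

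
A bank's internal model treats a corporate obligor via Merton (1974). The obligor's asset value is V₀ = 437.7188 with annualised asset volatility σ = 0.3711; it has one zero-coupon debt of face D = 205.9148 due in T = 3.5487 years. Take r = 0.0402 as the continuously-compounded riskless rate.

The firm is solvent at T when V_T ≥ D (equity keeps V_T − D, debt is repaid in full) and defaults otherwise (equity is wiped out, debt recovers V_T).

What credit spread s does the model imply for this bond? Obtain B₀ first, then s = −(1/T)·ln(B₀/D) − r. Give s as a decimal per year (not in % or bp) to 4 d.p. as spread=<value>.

d₁ = [ln(V₀/D) + (r + σ²/2)T] / (σ√T)
   = [ln(437.7188/205.9148) + (0.0402 + 0.5·0.3711²)·3.5487] / (0.3711·√3.5487)
   = [0.754114 + 0.387013] / 0.699078 = 1.632331
d₂ = d₁ − σ√T = 1.632331 − 0.699078 = 0.933254
N(d₁) = 0.948695,  N(d₂) = 0.824655,  e^(−rT) = 0.867051
E₀ = V₀·N(d₁) − D·e^(−rT)·N(d₂)
   = 437.7188·0.948695 − 205.9148·0.867051·0.824655 = 268.028887
B₀ = V₀ − E₀ = 437.7188 − 268.028887 = 169.689913
spread = −(1/T)·ln(B₀/D) − r = −(1/3.5487)·ln(169.689913/205.9148) − 0.0402 = 0.01432413

spread=0.0143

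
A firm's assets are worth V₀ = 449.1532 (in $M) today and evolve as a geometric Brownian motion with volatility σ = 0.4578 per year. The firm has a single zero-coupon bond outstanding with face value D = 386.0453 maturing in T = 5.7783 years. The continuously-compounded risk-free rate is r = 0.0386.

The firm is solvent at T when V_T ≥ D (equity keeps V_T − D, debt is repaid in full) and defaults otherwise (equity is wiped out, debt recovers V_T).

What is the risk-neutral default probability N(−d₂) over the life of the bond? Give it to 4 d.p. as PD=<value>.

d₁ = [ln(V₀/D) + (r + σ²/2)T] / (σ√T)
   = [ln(449.1532/386.0453) + (0.0386 + 0.5·0.4578²)·5.7783] / (0.4578·√5.7783)
   = [0.151409 + 0.828553] / 1.100464 = 0.890499
d₂ = d₁ − σ√T = 0.890499 − 1.100464 = -0.209965
risk-neutral PD = N(−d₂) = N(0.209965) = 0.583152

PD=0.5832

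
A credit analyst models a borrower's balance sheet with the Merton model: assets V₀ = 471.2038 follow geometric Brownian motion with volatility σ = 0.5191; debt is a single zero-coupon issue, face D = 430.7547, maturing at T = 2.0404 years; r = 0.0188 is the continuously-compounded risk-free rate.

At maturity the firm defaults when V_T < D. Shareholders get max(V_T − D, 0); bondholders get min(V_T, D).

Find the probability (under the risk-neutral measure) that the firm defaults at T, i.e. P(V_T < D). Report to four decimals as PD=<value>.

PD=0.5785

d₁ = [ln(V₀/D) + (r + σ²/2)T] / (σ√T)
   = [ln(471.2038/430.7547) + (0.0188 + 0.5·0.5191²)·2.0404] / (0.5191·√2.0404)
   = [0.089752 + 0.313268] / 0.741496 = 0.543522
d₂ = d₁ − σ√T = 0.543522 − 0.741496 = -0.197974
risk-neutral PD = N(−d₂) = N(0.197974) = 0.578467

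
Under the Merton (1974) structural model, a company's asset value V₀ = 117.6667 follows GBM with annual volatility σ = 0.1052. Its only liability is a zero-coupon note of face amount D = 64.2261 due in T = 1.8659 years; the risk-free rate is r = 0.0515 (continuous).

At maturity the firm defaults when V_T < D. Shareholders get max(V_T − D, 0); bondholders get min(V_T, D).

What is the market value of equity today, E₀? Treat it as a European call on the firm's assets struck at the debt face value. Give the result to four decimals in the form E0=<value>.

d₁ = [ln(V₀/D) + (r + σ²/2)T] / (σ√T)
   = [ln(117.6667/64.2261) + (0.0515 + 0.5·0.1052²)·1.8659] / (0.1052·√1.8659)
   = [0.605446 + 0.106419] / 0.143701 = 4.953793
d₂ = d₁ − σ√T = 4.953793 − 0.143701 = 4.810092
N(d₁) = 1.000000,  N(d₂) = 0.999999,  e^(−rT) = 0.908379
E₀ = V₀·N(d₁) − D·e^(−rT)·N(d₂)
   = 117.6667·1.000000 − 64.2261·0.908379·0.999999 = 59.325076

E0=59.3251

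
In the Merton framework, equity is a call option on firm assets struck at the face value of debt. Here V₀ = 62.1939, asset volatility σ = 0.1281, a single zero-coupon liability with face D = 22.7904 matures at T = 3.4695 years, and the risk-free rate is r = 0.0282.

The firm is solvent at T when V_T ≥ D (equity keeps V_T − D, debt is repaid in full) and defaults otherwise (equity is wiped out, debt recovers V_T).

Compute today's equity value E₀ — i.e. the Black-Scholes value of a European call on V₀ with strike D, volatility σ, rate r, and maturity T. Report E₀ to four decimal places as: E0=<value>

E0=41.5277

d₁ = [ln(V₀/D) + (r + σ²/2)T] / (σ√T)
   = [ln(62.1939/22.7904) + (0.0282 + 0.5·0.1281²)·3.4695] / (0.1281·√3.4695)
   = [1.003918 + 0.126306] / 0.238607 = 4.736766
d₂ = d₁ − σ√T = 4.736766 − 0.238607 = 4.498160
N(d₁) = 0.999999,  N(d₂) = 0.999997,  e^(−rT) = 0.906794
E₀ = V₀·N(d₁) − D·e^(−rT)·N(d₂)
   = 62.1939·0.999999 − 22.7904·0.906794·0.999997 = 41.527704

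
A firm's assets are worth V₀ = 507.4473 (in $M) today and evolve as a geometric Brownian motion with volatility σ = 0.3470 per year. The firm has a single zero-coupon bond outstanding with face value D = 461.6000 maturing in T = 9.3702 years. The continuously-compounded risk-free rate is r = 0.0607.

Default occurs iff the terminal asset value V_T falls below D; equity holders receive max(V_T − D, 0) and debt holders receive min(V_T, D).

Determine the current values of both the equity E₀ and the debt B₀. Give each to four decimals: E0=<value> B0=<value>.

E0=304.1541 B0=203.2932

d₁ = [ln(V₀/D) + (r + σ²/2)T] / (σ√T)
   = [ln(507.4473/461.6000) + (0.0607 + 0.5·0.3470²)·9.3702] / (0.3470·√9.3702)
   = [0.094694 + 1.132899] / 1.062194 = 1.155715
d₂ = d₁ − σ√T = 1.155715 − 1.062194 = 0.093521
N(d₁) = 0.876101,  N(d₂) = 0.537255,  e^(−rT) = 0.566221
E₀ = V₀·N(d₁) − D·e^(−rT)·N(d₂)
   = 507.4473·0.876101 − 461.6000·0.566221·0.537255 = 304.154110
B₀ = V₀ − E₀ = 507.4473 − 304.154110 = 203.293190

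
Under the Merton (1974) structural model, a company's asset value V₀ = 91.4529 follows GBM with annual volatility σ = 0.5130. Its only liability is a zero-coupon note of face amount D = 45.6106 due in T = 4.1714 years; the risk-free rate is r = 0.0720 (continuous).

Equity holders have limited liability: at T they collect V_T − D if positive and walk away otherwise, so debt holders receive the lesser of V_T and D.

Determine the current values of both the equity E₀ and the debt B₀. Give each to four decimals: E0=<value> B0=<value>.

d₁ = [ln(V₀/D) + (r + σ²/2)T] / (σ√T)
   = [ln(91.4529/45.6106) + (0.0720 + 0.5·0.5130²)·4.1714] / (0.5130·√4.1714)
   = [0.695684 + 0.849232] / 1.047751 = 1.474506
d₂ = d₁ − σ√T = 1.474506 − 1.047751 = 0.426755
N(d₁) = 0.929827,  N(d₂) = 0.665221,  e^(−rT) = 0.740566
E₀ = V₀·N(d₁) − D·e^(−rT)·N(d₂)
   = 91.4529·0.929827 − 45.6106·0.740566·0.665221 = 62.565803
B₀ = V₀ − E₀ = 91.4529 − 62.565803 = 28.887097

E0=62.5658 B0=28.8871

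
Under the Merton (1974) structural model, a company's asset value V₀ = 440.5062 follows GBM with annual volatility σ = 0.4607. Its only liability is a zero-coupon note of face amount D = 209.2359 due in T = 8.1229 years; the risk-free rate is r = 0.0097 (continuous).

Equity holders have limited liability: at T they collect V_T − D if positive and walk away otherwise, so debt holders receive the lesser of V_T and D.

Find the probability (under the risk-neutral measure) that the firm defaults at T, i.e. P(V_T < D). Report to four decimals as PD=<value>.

PD=0.5118

d₁ = [ln(V₀/D) + (r + σ²/2)T] / (σ√T)
   = [ln(440.5062/209.2359) + (0.0097 + 0.5·0.4607²)·8.1229] / (0.4607·√8.1229)
   = [0.744462 + 0.940813] / 1.313027 = 1.283503
d₂ = d₁ − σ√T = 1.283503 − 1.313027 = -0.029524
risk-neutral PD = N(−d₂) = N(0.029524) = 0.511777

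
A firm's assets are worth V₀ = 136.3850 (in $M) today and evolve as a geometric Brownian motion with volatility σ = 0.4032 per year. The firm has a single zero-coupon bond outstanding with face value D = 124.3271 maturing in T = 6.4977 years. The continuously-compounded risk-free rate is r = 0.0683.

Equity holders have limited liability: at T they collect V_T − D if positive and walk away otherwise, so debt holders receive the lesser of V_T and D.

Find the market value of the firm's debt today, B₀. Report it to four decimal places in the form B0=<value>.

B0=60.6171

d₁ = [ln(V₀/D) + (r + σ²/2)T] / (σ√T)
   = [ln(136.3850/124.3271) + (0.0683 + 0.5·0.4032²)·6.4977] / (0.4032·√6.4977)
   = [0.092566 + 0.971959] / 1.027780 = 1.035751
d₂ = d₁ − σ√T = 1.035751 − 1.027780 = 0.007971
N(d₁) = 0.849841,  N(d₂) = 0.503180,  e^(−rT) = 0.641598
E₀ = V₀·N(d₁) − D·e^(−rT)·N(d₂)
   = 136.3850·0.849841 − 124.3271·0.641598·0.503180 = 75.767873
B₀ = V₀ − E₀ = 136.3850 − 75.767873 = 60.617127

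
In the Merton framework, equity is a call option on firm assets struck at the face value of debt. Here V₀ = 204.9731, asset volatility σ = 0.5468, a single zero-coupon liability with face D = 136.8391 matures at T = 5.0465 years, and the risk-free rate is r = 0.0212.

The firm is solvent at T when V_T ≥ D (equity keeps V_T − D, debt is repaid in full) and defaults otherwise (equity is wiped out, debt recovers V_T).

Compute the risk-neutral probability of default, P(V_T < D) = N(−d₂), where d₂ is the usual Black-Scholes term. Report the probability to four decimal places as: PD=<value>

PD=0.5785

d₁ = [ln(V₀/D) + (r + σ²/2)T] / (σ√T)
   = [ln(204.9731/136.8391) + (0.0212 + 0.5·0.5468²)·5.0465] / (0.5468·√5.0465)
   = [0.404073 + 0.861413] / 1.228354 = 1.030229
d₂ = d₁ − σ√T = 1.030229 − 1.228354 = -0.198126
risk-neutral PD = N(−d₂) = N(0.198126) = 0.578527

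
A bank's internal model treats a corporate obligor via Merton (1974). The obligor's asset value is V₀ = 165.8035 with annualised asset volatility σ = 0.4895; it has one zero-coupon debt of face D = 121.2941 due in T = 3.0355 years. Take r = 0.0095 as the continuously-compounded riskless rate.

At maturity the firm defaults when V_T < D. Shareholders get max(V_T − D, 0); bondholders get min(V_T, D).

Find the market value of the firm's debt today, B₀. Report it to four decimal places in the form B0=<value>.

B0=91.5520

d₁ = [ln(V₀/D) + (r + σ²/2)T] / (σ√T)
   = [ln(165.8035/121.2941) + (0.0095 + 0.5·0.4895²)·3.0355] / (0.4895·√3.0355)
   = [0.312585 + 0.392506] / 0.852840 = 0.826756
d₂ = d₁ − σ√T = 0.826756 − 0.852840 = -0.026085
N(d₁) = 0.795812,  N(d₂) = 0.489595,  e^(−rT) = 0.971575
E₀ = V₀·N(d₁) − D·e^(−rT)·N(d₂)
   = 165.8035·0.795812 − 121.2941·0.971575·0.489595 = 74.251529
B₀ = V₀ − E₀ = 165.8035 − 74.251529 = 91.551971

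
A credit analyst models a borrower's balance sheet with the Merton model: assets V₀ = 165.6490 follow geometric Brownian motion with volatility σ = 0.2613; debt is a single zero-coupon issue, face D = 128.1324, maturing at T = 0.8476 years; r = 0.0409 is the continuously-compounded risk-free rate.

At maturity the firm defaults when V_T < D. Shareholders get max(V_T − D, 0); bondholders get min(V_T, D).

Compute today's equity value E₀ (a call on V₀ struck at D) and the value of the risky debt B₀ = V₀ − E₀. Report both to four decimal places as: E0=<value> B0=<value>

d₁ = [ln(V₀/D) + (r + σ²/2)T] / (σ√T)
   = [ln(165.6490/128.1324) + (0.0409 + 0.5·0.2613²)·0.8476] / (0.2613·√0.8476)
   = [0.256807 + 0.063603] / 0.240566 = 1.331898
d₂ = d₁ − σ√T = 1.331898 − 0.240566 = 1.091332
N(d₁) = 0.908553,  N(d₂) = 0.862437,  e^(−rT) = 0.965927
E₀ = V₀·N(d₁) − D·e^(−rT)·N(d₂)
   = 165.6490·0.908553 − 128.1324·0.965927·0.862437 = 43.760114
B₀ = V₀ − E₀ = 165.6490 − 43.760114 = 121.888886

E0=43.7601 B0=121.8889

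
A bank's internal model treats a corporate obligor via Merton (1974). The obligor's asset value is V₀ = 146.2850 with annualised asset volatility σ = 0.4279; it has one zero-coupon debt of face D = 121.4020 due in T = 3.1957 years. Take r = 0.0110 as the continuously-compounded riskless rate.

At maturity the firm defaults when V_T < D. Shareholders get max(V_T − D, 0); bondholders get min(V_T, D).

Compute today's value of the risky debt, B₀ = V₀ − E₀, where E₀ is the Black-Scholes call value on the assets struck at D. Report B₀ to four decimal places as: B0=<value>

d₁ = [ln(V₀/D) + (r + σ²/2)T] / (σ√T)
   = [ln(146.2850/121.4020) + (0.0110 + 0.5·0.4279²)·3.1957] / (0.4279·√3.1957)
   = [0.186449 + 0.327716] / 0.764936 = 0.672168
d₂ = d₁ − σ√T = 0.672168 − 0.764936 = -0.092768
N(d₁) = 0.749262,  N(d₂) = 0.463044,  e^(−rT) = 0.965458
E₀ = V₀·N(d₁) − D·e^(−rT)·N(d₂)
   = 146.2850·0.749262 − 121.4020·0.965458·0.463044 = 55.333053
B₀ = V₀ − E₀ = 146.2850 − 55.333053 = 90.951947

B0=90.9519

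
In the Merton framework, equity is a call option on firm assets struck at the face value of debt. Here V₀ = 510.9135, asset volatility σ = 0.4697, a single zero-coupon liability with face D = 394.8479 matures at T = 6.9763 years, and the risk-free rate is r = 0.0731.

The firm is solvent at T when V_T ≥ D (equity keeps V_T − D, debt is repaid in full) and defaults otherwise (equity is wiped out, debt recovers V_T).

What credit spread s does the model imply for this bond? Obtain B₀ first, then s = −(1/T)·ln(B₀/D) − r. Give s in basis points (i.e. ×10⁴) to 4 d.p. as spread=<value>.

spread=448.4339

d₁ = [ln(V₀/D) + (r + σ²/2)T] / (σ√T)
   = [ln(510.9135/394.8479) + (0.0731 + 0.5·0.4697²)·6.9763] / (0.4697·√6.9763)
   = [0.257700 + 1.279517] / 1.240604 = 1.239087
d₂ = d₁ − σ√T = 1.239087 − 1.240604 = -0.001517
N(d₁) = 0.892343,  N(d₂) = 0.499395,  e^(−rT) = 0.600515
E₀ = V₀·N(d₁) − D·e^(−rT)·N(d₂)
   = 510.9135·0.892343 − 394.8479·0.600515·0.499395 = 337.497698
B₀ = V₀ − E₀ = 510.9135 − 337.497698 = 173.415802
spread = −(1/T)·ln(B₀/D) − r = −(1/6.9763)·ln(173.415802/394.8479) − 0.0731 = 0.04484339
in basis points: 0.04484339 × 10⁴ = 448.4339 bp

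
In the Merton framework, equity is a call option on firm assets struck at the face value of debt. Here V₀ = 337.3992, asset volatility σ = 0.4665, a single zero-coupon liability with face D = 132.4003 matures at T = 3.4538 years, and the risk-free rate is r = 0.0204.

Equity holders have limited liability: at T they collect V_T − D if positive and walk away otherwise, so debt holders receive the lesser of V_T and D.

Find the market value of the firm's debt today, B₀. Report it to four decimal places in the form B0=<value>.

B0=113.2829

d₁ = [ln(V₀/D) + (r + σ²/2)T] / (σ√T)
   = [ln(337.3992/132.4003) + (0.0204 + 0.5·0.4665²)·3.4538] / (0.4665·√3.4538)
   = [0.935437 + 0.446269] / 0.866962 = 1.593733
d₂ = d₁ − σ√T = 1.593733 − 0.866962 = 0.726770
N(d₁) = 0.944502,  N(d₂) = 0.766317,  e^(−rT) = 0.931967
E₀ = V₀·N(d₁) − D·e^(−rT)·N(d₂)
   = 337.3992·0.944502 − 132.4003·0.931967·0.766317 = 224.116309
B₀ = V₀ − E₀ = 337.3992 − 224.116309 = 113.282891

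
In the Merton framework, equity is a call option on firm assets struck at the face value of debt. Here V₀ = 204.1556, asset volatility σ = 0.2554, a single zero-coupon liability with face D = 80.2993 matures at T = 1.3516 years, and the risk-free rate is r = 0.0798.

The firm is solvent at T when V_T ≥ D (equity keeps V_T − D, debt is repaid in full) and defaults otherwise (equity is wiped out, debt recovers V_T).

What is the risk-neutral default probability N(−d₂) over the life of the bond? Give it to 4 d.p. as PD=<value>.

d₁ = [ln(V₀/D) + (r + σ²/2)T] / (σ√T)
   = [ln(204.1556/80.2993) + (0.0798 + 0.5·0.2554²)·1.3516] / (0.2554·√1.3516)
   = [0.933122 + 0.151940] / 0.296924 = 3.654342
d₂ = d₁ − σ√T = 3.654342 − 0.296924 = 3.357418
risk-neutral PD = N(−d₂) = N(-3.357418) = 0.000393

PD=0.0004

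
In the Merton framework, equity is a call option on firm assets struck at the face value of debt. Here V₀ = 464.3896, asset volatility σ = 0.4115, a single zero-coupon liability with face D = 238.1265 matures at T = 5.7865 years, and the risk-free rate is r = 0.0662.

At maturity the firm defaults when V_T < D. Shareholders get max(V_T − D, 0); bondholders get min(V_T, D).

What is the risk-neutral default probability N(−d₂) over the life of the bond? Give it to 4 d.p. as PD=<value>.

d₁ = [ln(V₀/D) + (r + σ²/2)T] / (σ√T)
   = [ln(464.3896/238.1265) + (0.0662 + 0.5·0.4115²)·5.7865] / (0.4115·√5.7865)
   = [0.667922 + 0.872987] / 0.989869 = 1.556679
d₂ = d₁ − σ√T = 1.556679 − 0.989869 = 0.566810
risk-neutral PD = N(−d₂) = N(-0.566810) = 0.285422

PD=0.2854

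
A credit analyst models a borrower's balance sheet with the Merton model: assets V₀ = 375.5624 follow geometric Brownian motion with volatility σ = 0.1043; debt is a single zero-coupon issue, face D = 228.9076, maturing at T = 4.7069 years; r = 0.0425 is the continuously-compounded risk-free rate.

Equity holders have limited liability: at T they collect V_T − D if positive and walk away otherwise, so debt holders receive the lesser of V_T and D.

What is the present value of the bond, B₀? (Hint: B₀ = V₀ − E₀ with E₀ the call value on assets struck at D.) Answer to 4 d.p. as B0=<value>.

d₁ = [ln(V₀/D) + (r + σ²/2)T] / (σ√T)
   = [ln(375.5624/228.9076) + (0.0425 + 0.5·0.1043²)·4.7069] / (0.1043·√4.7069)
   = [0.495106 + 0.225645] / 0.226283 = 3.185178
d₂ = d₁ − σ√T = 3.185178 − 0.226283 = 2.958895
N(d₁) = 0.999277,  N(d₂) = 0.998456,  e^(−rT) = 0.818695
E₀ = V₀·N(d₁) − D·e^(−rT)·N(d₂)
   = 375.5624·0.999277 − 228.9076·0.818695·0.998456 = 188.174462
B₀ = V₀ − E₀ = 375.5624 − 188.174462 = 187.387938

B0=187.3879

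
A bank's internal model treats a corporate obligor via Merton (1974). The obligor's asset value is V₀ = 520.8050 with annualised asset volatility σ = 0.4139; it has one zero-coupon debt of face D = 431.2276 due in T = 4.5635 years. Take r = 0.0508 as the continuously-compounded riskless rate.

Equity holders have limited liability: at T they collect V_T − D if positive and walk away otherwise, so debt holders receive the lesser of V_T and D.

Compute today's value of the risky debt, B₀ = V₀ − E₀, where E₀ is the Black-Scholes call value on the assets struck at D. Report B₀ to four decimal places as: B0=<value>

B0=268.9976

d₁ = [ln(V₀/D) + (r + σ²/2)T] / (σ√T)
   = [ln(520.8050/431.2276) + (0.0508 + 0.5·0.4139²)·4.5635] / (0.4139·√4.5635)
   = [0.188740 + 0.622720] / 0.884188 = 0.917746
d₂ = d₁ − σ√T = 0.917746 − 0.884188 = 0.033558
N(d₁) = 0.820624,  N(d₂) = 0.513385,  e^(−rT) = 0.793084
E₀ = V₀·N(d₁) − D·e^(−rT)·N(d₂)
   = 520.8050·0.820624 − 431.2276·0.793084·0.513385 = 251.807428
B₀ = V₀ − E₀ = 520.8050 − 251.807428 = 268.997572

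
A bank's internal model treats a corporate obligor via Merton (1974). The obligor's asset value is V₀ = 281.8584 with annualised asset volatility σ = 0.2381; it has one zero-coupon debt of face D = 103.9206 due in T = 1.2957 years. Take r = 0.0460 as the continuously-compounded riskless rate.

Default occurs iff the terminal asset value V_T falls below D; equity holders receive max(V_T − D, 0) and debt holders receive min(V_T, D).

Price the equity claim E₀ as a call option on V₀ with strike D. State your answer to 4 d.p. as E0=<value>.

d₁ = [ln(V₀/D) + (r + σ²/2)T] / (σ√T)
   = [ln(281.8584/103.9206) + (0.0460 + 0.5·0.2381²)·1.2957] / (0.2381·√1.2957)
   = [0.997778 + 0.096330] / 0.271026 = 4.036904
d₂ = d₁ − σ√T = 4.036904 − 0.271026 = 3.765877
N(d₁) = 0.999973,  N(d₂) = 0.999917,  e^(−rT) = 0.942139
E₀ = V₀·N(d₁) − D·e^(−rT)·N(d₂)
   = 281.8584·0.999973 − 103.9206·0.942139·0.999917 = 183.951216

E0=183.9512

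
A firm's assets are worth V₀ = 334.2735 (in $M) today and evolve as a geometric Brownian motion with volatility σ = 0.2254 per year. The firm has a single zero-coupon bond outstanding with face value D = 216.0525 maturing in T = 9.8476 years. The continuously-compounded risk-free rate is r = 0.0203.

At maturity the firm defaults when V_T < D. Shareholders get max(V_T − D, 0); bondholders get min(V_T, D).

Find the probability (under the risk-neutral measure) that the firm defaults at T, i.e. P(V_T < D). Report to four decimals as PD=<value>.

PD=0.2925

d₁ = [ln(V₀/D) + (r + σ²/2)T] / (σ√T)
   = [ln(334.2735/216.0525) + (0.0203 + 0.5·0.2254²)·9.8476] / (0.2254·√9.8476)
   = [0.436438 + 0.450061] / 0.707325 = 1.253312
d₂ = d₁ − σ√T = 1.253312 − 0.707325 = 0.545986
risk-neutral PD = N(−d₂) = N(-0.545986) = 0.292538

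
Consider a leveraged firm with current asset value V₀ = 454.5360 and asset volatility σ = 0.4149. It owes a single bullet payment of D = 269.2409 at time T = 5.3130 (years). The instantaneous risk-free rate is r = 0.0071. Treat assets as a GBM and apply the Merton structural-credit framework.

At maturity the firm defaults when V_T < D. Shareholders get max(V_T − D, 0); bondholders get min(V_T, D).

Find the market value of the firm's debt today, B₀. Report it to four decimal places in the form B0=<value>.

d₁ = [ln(V₀/D) + (r + σ²/2)T] / (σ√T)
   = [ln(454.5360/269.2409) + (0.0071 + 0.5·0.4149²)·5.3130] / (0.4149·√5.3130)
   = [0.523671 + 0.495018] / 0.956342 = 1.065192
d₂ = d₁ − σ√T = 1.065192 − 0.956342 = 0.108850
N(d₁) = 0.856605,  N(d₂) = 0.543339,  e^(−rT) = 0.962980
E₀ = V₀·N(d₁) − D·e^(−rT)·N(d₂)
   = 454.5360·0.856605 − 269.2409·0.962980·0.543339 = 248.484475
B₀ = V₀ − E₀ = 454.5360 − 248.484475 = 206.051525

B0=206.0515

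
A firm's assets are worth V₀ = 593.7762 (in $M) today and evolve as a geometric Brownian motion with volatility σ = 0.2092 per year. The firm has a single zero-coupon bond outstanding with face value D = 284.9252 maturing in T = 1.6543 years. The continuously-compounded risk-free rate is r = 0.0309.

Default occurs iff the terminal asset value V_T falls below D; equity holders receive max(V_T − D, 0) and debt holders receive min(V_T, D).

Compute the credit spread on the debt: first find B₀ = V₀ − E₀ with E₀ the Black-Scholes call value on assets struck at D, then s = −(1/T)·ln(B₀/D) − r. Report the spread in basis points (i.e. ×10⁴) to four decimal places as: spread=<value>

d₁ = [ln(V₀/D) + (r + σ²/2)T] / (σ√T)
   = [ln(593.7762/284.9252) + (0.0309 + 0.5·0.2092²)·1.6543] / (0.2092·√1.6543)
   = [0.734276 + 0.087318] / 0.269072 = 3.053432
d₂ = d₁ − σ√T = 3.053432 − 0.269072 = 2.784360
N(d₁) = 0.998869,  N(d₂) = 0.997318,  e^(−rT) = 0.950167
E₀ = V₀·N(d₁) − D·e^(−rT)·N(d₂)
   = 593.7762·0.998869 − 284.9252·0.950167·0.997318 = 323.104093
B₀ = V₀ − E₀ = 593.7762 − 323.104093 = 270.672107
spread = −(1/T)·ln(B₀/D) − r = −(1/1.6543)·ln(270.672107/284.9252) − 0.0309 = 0.00012130
in basis points: 0.00012130 × 10⁴ = 1.2130 bp

spread=1.2130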